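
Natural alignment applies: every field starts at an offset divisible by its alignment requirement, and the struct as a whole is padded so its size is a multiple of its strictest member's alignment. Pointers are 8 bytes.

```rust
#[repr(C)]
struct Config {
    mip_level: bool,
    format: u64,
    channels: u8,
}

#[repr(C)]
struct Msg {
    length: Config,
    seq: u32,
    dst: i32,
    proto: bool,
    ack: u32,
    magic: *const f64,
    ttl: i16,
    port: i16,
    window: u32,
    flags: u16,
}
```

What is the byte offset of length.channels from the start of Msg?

16

Config: 0..1  mip_level  (1B, 1-aligned); 1..8  -- padding (7B); 8..16  format  (8B, 8-aligned); 16..17  channels  (1B, 1-aligned); 17..24  -- tail padding (7B); sizeof = 24, alignof = 8
0..24  length  (24B, 8-aligned)
within Config: channels at 16
0 + 16 = 16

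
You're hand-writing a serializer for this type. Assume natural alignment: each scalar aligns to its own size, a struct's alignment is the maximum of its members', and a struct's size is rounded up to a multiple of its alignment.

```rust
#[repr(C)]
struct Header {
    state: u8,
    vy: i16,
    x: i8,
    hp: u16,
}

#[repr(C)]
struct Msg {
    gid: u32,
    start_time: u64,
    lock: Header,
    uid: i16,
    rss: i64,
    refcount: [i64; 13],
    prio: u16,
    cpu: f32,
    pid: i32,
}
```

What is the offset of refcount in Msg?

40

Header: 0..1  state  (1B, 1-aligned); 1..2  -- padding (1B); 2..4  vy  (2B, 2-aligned); 4..5  x  (1B, 1-aligned); 5..6  -- padding (1B); 6..8  hp  (2B, 2-aligned); sizeof = 8, alignof = 2
0..4  gid  (4B, 4-aligned)
4..8  -- padding (4B)
8..16  start_time  (8B, 8-aligned)
16..24  lock  (8B, 2-aligned)
24..26  uid  (2B, 2-aligned)
26..32  -- padding (6B)
32..40  rss  (8B, 8-aligned)
40..144  refcount  (104B, 8-aligned)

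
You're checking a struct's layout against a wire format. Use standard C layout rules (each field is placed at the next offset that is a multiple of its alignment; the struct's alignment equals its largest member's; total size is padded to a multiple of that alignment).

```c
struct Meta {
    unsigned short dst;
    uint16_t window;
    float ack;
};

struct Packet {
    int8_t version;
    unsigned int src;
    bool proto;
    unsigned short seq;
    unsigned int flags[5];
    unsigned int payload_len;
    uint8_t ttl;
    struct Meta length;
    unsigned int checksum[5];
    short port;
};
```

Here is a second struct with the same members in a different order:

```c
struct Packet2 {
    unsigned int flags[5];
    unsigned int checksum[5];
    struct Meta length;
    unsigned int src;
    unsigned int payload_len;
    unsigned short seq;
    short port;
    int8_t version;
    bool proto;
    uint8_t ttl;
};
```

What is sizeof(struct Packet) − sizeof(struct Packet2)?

Meta: @0: dst [2B, align 2] → 2; @2: window [2B, align 2] → 4; @4: ack [4B, align 4] → 8; size 8, align 4
@0: version [1B, align 1] → 1
+3 pad (align 4)
@4: src [4B, align 4] → 8
@8: proto [1B, align 1] → 9
+1 pad (align 2)
@10: seq [2B, align 2] → 12
@12: flags [20B, align 4] → 32
@32: payload_len [4B, align 4] → 36
@36: ttl [1B, align 1] → 37
+3 pad (align 4)
@40: length [8B, align 4] → 48
@48: checksum [20B, align 4] → 68
@68: port [2B, align 2] → 70
+2 tail pad (align 4)
size 72, align 4
— Packet2 —
@0: flags [20B, align 4] → 20
@20: checksum [20B, align 4] → 40
@40: length [8B, align 4] → 48
@48: src [4B, align 4] → 52
@52: payload_len [4B, align 4] → 56
@56: seq [2B, align 2] → 58
@58: port [2B, align 2] → 60
@60: version [1B, align 1] → 61
@61: proto [1B, align 1] → 62
@62: ttl [1B, align 1] → 63
+1 tail pad (align 4)
size 64, align 4
72 − 64 = 8

8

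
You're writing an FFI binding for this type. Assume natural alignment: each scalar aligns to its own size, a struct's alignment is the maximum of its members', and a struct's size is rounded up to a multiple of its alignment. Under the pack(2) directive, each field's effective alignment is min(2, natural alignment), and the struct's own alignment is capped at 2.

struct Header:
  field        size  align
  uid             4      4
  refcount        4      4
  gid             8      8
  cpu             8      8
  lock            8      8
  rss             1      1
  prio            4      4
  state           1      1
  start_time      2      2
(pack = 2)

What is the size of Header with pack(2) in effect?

42

@0: uid [4B, align 2] → 4
@4: refcount [4B, align 2] → 8
@8: gid [8B, align 2] → 16
@16: cpu [8B, align 2] → 24
@24: lock [8B, align 2] → 32
@32: rss [1B, align 1] → 33
+1 pad (align 2)
@34: prio [4B, align 2] → 38
@38: state [1B, align 1] → 39
+1 pad (align 2)
@40: start_time [2B, align 2] → 42
size 42, align 2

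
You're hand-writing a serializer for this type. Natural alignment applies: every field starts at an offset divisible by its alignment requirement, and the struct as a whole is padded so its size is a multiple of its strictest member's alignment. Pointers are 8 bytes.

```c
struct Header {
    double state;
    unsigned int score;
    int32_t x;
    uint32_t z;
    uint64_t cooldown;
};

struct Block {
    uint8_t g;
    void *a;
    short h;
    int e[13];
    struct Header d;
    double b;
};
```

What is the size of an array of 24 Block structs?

2688

Header: @0: state [8B, align 8] → 8; @8: score [4B, align 4] → 12; @12: x [4B, align 4] → 16; @16: z [4B, align 4] → 20; +4 pad (align 8); @24: cooldown [8B, align 8] → 32; size 32, align 8
@0: g [1B, align 1] → 1
+7 pad (align 8)
@8: a [8B, align 8] → 16
@16: h [2B, align 2] → 18
+2 pad (align 4)
@20: e [52B, align 4] → 72
@72: d [32B, align 8] → 104
@104: b [8B, align 8] → 112
size 112, align 8
array of 24: 24 × 112 = 2688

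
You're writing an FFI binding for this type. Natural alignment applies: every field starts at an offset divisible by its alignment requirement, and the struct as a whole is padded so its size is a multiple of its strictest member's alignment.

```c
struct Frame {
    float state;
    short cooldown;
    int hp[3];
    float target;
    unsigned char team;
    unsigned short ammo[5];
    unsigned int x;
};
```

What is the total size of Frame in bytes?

40

state at 0 (size 4, align 4) → ends 4
cooldown at 4 (size 2, align 2) → ends 6
pad 2 to align 4 for hp
hp at 8 (size 12, align 4) → ends 20
target at 20 (size 4, align 4) → ends 24
team at 24 (size 1, align 1) → ends 25
pad 1 to align 2 for ammo
ammo at 26 (size 10, align 2) → ends 36
x at 36 (size 4, align 4) → ends 40
total 40 bytes, alignment 4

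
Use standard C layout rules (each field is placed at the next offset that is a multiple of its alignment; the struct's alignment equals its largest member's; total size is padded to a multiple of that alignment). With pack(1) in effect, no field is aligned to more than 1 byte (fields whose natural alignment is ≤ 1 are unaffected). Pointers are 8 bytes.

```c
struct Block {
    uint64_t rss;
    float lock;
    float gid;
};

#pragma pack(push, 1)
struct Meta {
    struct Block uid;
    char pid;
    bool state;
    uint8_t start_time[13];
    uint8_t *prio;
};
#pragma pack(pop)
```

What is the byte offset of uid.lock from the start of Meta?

8

Block: @0: rss [8B, align 8] → 8; @8: lock [4B, align 4] → 12; @12: gid [4B, align 4] → 16; size 16, align 8
@0: uid [16B, align 1] → 16
within Block: lock at 8
0 + 8 = 8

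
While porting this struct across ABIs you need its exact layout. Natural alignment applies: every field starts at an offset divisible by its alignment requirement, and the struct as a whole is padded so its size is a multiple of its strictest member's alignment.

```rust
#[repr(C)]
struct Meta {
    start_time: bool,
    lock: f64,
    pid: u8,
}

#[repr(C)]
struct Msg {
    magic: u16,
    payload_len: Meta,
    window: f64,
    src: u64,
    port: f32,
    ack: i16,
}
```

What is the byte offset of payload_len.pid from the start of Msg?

24

Meta: 0..1  start_time  (1B, 1-aligned); 1..8  -- padding (7B); 8..16  lock  (8B, 8-aligned); 16..17  pid  (1B, 1-aligned); 17..24  -- tail padding (7B); sizeof = 24, alignof = 8
0..2  magic  (2B, 2-aligned)
2..8  -- padding (6B)
8..32  payload_len  (24B, 8-aligned)
within Meta: pid at 16
8 + 16 = 24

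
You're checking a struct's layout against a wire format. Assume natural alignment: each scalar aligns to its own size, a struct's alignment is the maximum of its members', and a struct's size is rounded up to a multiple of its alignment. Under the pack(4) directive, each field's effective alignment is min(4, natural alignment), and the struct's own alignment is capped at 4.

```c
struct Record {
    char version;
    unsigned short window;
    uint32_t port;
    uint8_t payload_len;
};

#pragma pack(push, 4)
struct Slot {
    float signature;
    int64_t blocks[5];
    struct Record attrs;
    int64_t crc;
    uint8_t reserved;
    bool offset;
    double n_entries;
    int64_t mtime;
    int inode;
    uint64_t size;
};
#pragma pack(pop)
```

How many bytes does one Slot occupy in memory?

Record: version at 0 (size 1, align 1) → ends 1; pad 1 to align 2 for window; window at 2 (size 2, align 2) → ends 4; port at 4 (size 4, align 4) → ends 8; payload_len at 8 (size 1, align 1) → ends 9; tail pad 3 to reach multiple of 4; total 12 bytes, alignment 4
signature at 0 (size 4, align 4) → ends 4
blocks at 4 (size 40, align 4) → ends 44
attrs at 44 (size 12, align 4) → ends 56
crc at 56 (size 8, align 4) → ends 64
reserved at 64 (size 1, align 1) → ends 65
offset at 65 (size 1, align 1) → ends 66
pad 2 to align 4 for n_entries
n_entries at 68 (size 8, align 4) → ends 76
mtime at 76 (size 8, align 4) → ends 84
inode at 84 (size 4, align 4) → ends 88
size at 88 (size 8, align 4) → ends 96
total 96 bytes, alignment 4

96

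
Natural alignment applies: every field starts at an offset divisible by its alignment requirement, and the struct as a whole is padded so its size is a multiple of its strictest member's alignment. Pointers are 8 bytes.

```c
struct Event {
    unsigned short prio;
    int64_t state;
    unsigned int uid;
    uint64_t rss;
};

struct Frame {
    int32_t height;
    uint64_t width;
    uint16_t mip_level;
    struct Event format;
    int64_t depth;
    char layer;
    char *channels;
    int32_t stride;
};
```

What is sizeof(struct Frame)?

Event: @0: prio [2B, align 2] → 2; +6 pad (align 8); @8: state [8B, align 8] → 16; @16: uid [4B, align 4] → 20; +4 pad (align 8); @24: rss [8B, align 8] → 32; size 32, align 8
@0: height [4B, align 4] → 4
+4 pad (align 8)
@8: width [8B, align 8] → 16
@16: mip_level [2B, align 2] → 18
+6 pad (align 8)
@24: format [32B, align 8] → 56
@56: depth [8B, align 8] → 64
@64: layer [1B, align 1] → 65
+7 pad (align 8)
@72: channels [8B, align 8] → 80
@80: stride [4B, align 4] → 84
+4 tail pad (align 8)
size 88, align 8

88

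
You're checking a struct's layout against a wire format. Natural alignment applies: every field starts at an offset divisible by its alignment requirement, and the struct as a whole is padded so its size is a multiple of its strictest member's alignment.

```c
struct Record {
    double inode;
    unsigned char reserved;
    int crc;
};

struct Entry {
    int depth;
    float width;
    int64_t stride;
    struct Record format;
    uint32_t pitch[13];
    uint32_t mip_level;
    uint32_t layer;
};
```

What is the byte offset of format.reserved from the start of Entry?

Record: inode at 0 (size 8, align 8) → ends 8; reserved at 8 (size 1, align 1) → ends 9; pad 3 to align 4 for crc; crc at 12 (size 4, align 4) → ends 16; total 16 bytes, alignment 8
depth at 0 (size 4, align 4) → ends 4
width at 4 (size 4, align 4) → ends 8
stride at 8 (size 8, align 8) → ends 16
format at 16 (size 16, align 8) → ends 32
within Record: reserved at 8
16 + 8 = 24

24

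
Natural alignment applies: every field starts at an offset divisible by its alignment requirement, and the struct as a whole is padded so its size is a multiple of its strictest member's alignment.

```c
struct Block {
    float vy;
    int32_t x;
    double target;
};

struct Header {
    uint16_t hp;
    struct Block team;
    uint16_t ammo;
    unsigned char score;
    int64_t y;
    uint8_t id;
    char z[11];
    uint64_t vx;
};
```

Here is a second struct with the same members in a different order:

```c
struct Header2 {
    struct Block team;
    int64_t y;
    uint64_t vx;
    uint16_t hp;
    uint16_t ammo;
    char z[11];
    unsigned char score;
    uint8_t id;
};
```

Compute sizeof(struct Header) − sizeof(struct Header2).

Block: vy at 0 (size 4, align 4) → ends 4; x at 4 (size 4, align 4) → ends 8; target at 8 (size 8, align 8) → ends 16; total 16 bytes, alignment 8
hp at 0 (size 2, align 2) → ends 2
pad 6 to align 8 for team
team at 8 (size 16, align 8) → ends 24
ammo at 24 (size 2, align 2) → ends 26
score at 26 (size 1, align 1) → ends 27
pad 5 to align 8 for y
y at 32 (size 8, align 8) → ends 40
id at 40 (size 1, align 1) → ends 41
z at 41 (size 11, align 1) → ends 52
pad 4 to align 8 for vx
vx at 56 (size 8, align 8) → ends 64
total 64 bytes, alignment 8
— Header2 —
team at 0 (size 16, align 8) → ends 16
y at 16 (size 8, align 8) → ends 24
vx at 24 (size 8, align 8) → ends 32
hp at 32 (size 2, align 2) → ends 34
ammo at 34 (size 2, align 2) → ends 36
z at 36 (size 11, align 1) → ends 47
score at 47 (size 1, align 1) → ends 48
id at 48 (size 1, align 1) → ends 49
tail pad 7 to reach multiple of 8
total 56 bytes, alignment 8
64 − 56 = 8

8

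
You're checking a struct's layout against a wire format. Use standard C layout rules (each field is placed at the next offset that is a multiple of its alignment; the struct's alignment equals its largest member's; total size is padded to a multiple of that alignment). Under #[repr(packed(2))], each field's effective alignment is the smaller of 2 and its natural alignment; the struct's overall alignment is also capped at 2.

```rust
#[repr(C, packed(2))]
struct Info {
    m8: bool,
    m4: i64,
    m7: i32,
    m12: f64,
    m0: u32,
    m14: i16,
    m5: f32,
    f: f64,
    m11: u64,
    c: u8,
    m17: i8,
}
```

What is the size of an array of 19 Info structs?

950

@0: m8 [1B, align 1] → 1
+1 pad (align 2)
@2: m4 [8B, align 2] → 10
@10: m7 [4B, align 2] → 14
@14: m12 [8B, align 2] → 22
@22: m0 [4B, align 2] → 26
@26: m14 [2B, align 2] → 28
@28: m5 [4B, align 2] → 32
@32: f [8B, align 2] → 40
@40: m11 [8B, align 2] → 48
@48: c [1B, align 1] → 49
@49: m17 [1B, align 1] → 50
size 50, align 2
array of 19: 19 × 50 = 950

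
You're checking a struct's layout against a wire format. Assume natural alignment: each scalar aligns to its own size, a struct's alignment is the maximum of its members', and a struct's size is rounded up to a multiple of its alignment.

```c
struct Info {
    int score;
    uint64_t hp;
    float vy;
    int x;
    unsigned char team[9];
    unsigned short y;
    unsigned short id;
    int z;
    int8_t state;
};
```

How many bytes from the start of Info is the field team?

score at 0 (size 4, align 4) → ends 4
pad 4 to align 8 for hp
hp at 8 (size 8, align 8) → ends 16
vy at 16 (size 4, align 4) → ends 20
x at 20 (size 4, align 4) → ends 24
team at 24 (size 9, align 1) → ends 33

24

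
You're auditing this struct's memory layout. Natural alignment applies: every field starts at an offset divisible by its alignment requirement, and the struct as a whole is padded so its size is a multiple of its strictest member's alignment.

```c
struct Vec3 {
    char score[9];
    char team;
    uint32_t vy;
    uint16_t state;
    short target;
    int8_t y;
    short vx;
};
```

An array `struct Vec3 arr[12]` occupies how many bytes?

288

@0: score [9B, align 1] → 9
@9: team [1B, align 1] → 10
+2 pad (align 4)
@12: vy [4B, align 4] → 16
@16: state [2B, align 2] → 18
@18: target [2B, align 2] → 20
@20: y [1B, align 1] → 21
+1 pad (align 2)
@22: vx [2B, align 2] → 24
size 24, align 4
array of 12: 12 × 24 = 288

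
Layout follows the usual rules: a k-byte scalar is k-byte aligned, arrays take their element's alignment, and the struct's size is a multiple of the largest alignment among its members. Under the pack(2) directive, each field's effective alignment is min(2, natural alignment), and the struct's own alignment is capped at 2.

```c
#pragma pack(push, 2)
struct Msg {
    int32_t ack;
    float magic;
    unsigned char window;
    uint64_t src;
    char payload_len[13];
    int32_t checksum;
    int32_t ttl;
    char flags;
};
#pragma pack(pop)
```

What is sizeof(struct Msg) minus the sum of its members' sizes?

ack at 0 (size 4, align 2) → ends 4
magic at 4 (size 4, align 2) → ends 8
window at 8 (size 1, align 1) → ends 9
pad 1 to align 2 for src
src at 10 (size 8, align 2) → ends 18
payload_len at 18 (size 13, align 1) → ends 31
pad 1 to align 2 for checksum
checksum at 32 (size 4, align 2) → ends 36
ttl at 36 (size 4, align 2) → ends 40
flags at 40 (size 1, align 1) → ends 41
tail pad 1 to reach multiple of 2
total 42 bytes, alignment 2
data bytes 39, size 42 → padding 3

3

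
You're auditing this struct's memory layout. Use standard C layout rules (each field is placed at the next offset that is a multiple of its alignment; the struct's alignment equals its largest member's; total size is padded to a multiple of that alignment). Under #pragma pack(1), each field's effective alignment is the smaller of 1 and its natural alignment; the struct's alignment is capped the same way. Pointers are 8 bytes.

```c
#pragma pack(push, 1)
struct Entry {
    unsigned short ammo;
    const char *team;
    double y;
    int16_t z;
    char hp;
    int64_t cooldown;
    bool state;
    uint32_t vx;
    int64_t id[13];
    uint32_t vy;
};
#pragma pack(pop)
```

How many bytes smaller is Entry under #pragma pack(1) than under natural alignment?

18

natural layout:
  ammo at 0 (size 2, align 2) → ends 2
  pad 6 to align 8 for team
  team at 8 (size 8, align 8) → ends 16
  y at 16 (size 8, align 8) → ends 24
  z at 24 (size 2, align 2) → ends 26
  hp at 26 (size 1, align 1) → ends 27
  pad 5 to align 8 for cooldown
  cooldown at 32 (size 8, align 8) → ends 40
  state at 40 (size 1, align 1) → ends 41
  pad 3 to align 4 for vx
  vx at 44 (size 4, align 4) → ends 48
  id at 48 (size 104, align 8) → ends 152
  vy at 152 (size 4, align 4) → ends 156
  tail pad 4 to reach multiple of 8
  total 160 bytes, alignment 8
packed(1) layout:
  ammo at 0 (size 2, align 1) → ends 2
  team at 2 (size 8, align 1) → ends 10
  y at 10 (size 8, align 1) → ends 18
  z at 18 (size 2, align 1) → ends 20
  hp at 20 (size 1, align 1) → ends 21
  cooldown at 21 (size 8, align 1) → ends 29
  state at 29 (size 1, align 1) → ends 30
  vx at 30 (size 4, align 1) → ends 34
  id at 34 (size 104, align 1) → ends 138
  vy at 138 (size 4, align 1) → ends 142
  total 142 bytes, alignment 1
160 − 142 = 18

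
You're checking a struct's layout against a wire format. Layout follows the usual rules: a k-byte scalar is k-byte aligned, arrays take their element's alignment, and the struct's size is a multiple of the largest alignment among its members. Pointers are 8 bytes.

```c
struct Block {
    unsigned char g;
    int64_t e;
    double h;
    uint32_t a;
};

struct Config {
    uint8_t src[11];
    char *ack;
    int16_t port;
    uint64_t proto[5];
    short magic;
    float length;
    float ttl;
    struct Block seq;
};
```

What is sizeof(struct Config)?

Block: 0..1  g  (1B, 1-aligned); 1..8  -- padding (7B); 8..16  e  (8B, 8-aligned); 16..24  h  (8B, 8-aligned); 24..28  a  (4B, 4-aligned); 28..32  -- tail padding (4B); sizeof = 32, alignof = 8
0..11  src  (11B, 1-aligned)
11..16  -- padding (5B)
16..24  ack  (8B, 8-aligned)
24..26  port  (2B, 2-aligned)
26..32  -- padding (6B)
32..72  proto  (40B, 8-aligned)
72..74  magic  (2B, 2-aligned)
74..76  -- padding (2B)
76..80  length  (4B, 4-aligned)
80..84  ttl  (4B, 4-aligned)
84..88  -- padding (4B)
88..120  seq  (32B, 8-aligned)
sizeof = 120, alignof = 8

120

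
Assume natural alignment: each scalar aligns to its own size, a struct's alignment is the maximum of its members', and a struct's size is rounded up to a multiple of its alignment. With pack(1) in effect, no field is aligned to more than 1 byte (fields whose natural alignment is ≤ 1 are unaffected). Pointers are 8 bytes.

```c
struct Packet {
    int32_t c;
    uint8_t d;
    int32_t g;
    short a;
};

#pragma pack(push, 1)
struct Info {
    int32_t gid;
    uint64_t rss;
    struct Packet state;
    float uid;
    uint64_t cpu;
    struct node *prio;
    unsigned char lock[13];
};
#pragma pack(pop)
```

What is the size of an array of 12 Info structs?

732

Packet: 0..4  c  (4B, 4-aligned); 4..5  d  (1B, 1-aligned); 5..8  -- padding (3B); 8..12  g  (4B, 4-aligned); 12..14  a  (2B, 2-aligned); 14..16  -- tail padding (2B); sizeof = 16, alignof = 4
0..4  gid  (4B, 1-aligned)
4..12  rss  (8B, 1-aligned)
12..28  state  (16B, 1-aligned)
28..32  uid  (4B, 1-aligned)
32..40  cpu  (8B, 1-aligned)
40..48  prio  (8B, 1-aligned)
48..61  lock  (13B, 1-aligned)
sizeof = 61, alignof = 1
array of 12: 12 × 61 = 732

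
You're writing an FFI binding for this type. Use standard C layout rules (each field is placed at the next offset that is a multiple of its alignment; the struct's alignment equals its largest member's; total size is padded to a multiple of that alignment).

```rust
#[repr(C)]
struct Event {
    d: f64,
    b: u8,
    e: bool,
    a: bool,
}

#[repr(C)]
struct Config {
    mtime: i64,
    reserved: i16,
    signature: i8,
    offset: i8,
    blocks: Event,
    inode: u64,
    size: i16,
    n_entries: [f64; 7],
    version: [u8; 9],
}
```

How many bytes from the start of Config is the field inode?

Event: d at 0 (size 8, align 8) → ends 8; b at 8 (size 1, align 1) → ends 9; e at 9 (size 1, align 1) → ends 10; a at 10 (size 1, align 1) → ends 11; tail pad 5 to reach multiple of 8; total 16 bytes, alignment 8
mtime at 0 (size 8, align 8) → ends 8
reserved at 8 (size 2, align 2) → ends 10
signature at 10 (size 1, align 1) → ends 11
offset at 11 (size 1, align 1) → ends 12
pad 4 to align 8 for blocks
blocks at 16 (size 16, align 8) → ends 32
inode at 32 (size 8, align 8) → ends 40

32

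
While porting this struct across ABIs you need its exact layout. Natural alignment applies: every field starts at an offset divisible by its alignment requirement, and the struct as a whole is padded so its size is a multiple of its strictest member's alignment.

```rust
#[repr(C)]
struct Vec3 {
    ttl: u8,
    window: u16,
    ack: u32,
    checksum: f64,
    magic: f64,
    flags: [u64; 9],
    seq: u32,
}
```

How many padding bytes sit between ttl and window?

1

0..1  ttl  (1B, 1-aligned)
1..2  -- padding (1B)
2..4  window  (2B, 2-aligned)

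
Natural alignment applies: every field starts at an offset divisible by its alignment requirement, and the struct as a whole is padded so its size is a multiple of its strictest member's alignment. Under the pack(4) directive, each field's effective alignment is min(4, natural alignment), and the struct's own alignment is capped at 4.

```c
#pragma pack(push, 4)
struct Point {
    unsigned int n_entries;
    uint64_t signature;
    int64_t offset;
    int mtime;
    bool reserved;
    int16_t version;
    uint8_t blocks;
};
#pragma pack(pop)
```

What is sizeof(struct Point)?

32 bytes

@0: n_entries [4B, align 4] → 4
@4: signature [8B, align 4] → 12
@12: offset [8B, align 4] → 20
@20: mtime [4B, align 4] → 24
@24: reserved [1B, align 1] → 25
+1 pad (align 2)
@26: version [2B, align 2] → 28
@28: blocks [1B, align 1] → 29
+3 tail pad (align 4)
size 32, align 4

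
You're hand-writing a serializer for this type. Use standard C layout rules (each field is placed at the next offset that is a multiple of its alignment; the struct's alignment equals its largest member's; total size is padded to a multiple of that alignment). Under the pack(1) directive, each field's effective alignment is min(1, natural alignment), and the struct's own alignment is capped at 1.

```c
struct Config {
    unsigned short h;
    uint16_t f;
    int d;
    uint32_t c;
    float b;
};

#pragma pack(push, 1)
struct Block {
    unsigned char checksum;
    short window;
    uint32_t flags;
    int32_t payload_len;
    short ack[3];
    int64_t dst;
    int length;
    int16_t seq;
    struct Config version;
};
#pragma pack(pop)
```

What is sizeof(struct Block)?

Config: @0: h [2B, align 2] → 2; @2: f [2B, align 2] → 4; @4: d [4B, align 4] → 8; @8: c [4B, align 4] → 12; @12: b [4B, align 4] → 16; size 16, align 4
@0: checksum [1B, align 1] → 1
@1: window [2B, align 1] → 3
@3: flags [4B, align 1] → 7
@7: payload_len [4B, align 1] → 11
@11: ack [6B, align 1] → 17
@17: dst [8B, align 1] → 25
@25: length [4B, align 1] → 29
@29: seq [2B, align 1] → 31
@31: version [16B, align 1] → 47
size 47, align 1

47 bytes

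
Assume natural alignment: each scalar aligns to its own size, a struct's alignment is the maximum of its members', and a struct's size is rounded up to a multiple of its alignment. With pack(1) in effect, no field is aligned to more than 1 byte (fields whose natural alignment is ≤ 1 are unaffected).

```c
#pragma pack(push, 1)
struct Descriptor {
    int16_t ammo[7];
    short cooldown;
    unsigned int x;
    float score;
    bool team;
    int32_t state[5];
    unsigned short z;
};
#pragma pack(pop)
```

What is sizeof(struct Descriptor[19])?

0..14  ammo  (14B, 1-aligned)
14..16  cooldown  (2B, 1-aligned)
16..20  x  (4B, 1-aligned)
20..24  score  (4B, 1-aligned)
24..25  team  (1B, 1-aligned)
25..45  state  (20B, 1-aligned)
45..47  z  (2B, 1-aligned)
sizeof = 47, alignof = 1
array of 19: 19 × 47 = 893

893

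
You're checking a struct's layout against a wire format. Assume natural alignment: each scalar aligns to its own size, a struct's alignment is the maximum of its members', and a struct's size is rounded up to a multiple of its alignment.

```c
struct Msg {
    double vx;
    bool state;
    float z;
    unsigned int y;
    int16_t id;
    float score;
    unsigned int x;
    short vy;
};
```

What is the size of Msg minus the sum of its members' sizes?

11

@0: vx [8B, align 8] → 8
@8: state [1B, align 1] → 9
+3 pad (align 4)
@12: z [4B, align 4] → 16
@16: y [4B, align 4] → 20
@20: id [2B, align 2] → 22
+2 pad (align 4)
@24: score [4B, align 4] → 28
@28: x [4B, align 4] → 32
@32: vy [2B, align 2] → 34
+6 tail pad (align 8)
size 40, align 8
data bytes 29, size 40 → padding 11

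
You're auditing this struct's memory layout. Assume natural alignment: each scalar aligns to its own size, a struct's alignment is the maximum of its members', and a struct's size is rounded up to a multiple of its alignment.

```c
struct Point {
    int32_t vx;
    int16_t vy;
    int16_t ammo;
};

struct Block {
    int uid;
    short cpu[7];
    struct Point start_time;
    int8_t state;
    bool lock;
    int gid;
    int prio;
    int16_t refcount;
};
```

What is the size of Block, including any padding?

44

Point: @0: vx [4B, align 4] → 4; @4: vy [2B, align 2] → 6; @6: ammo [2B, align 2] → 8; size 8, align 4
@0: uid [4B, align 4] → 4
@4: cpu [14B, align 2] → 18
+2 pad (align 4)
@20: start_time [8B, align 4] → 28
@28: state [1B, align 1] → 29
@29: lock [1B, align 1] → 30
+2 pad (align 4)
@32: gid [4B, align 4] → 36
@36: prio [4B, align 4] → 40
@40: refcount [2B, align 2] → 42
+2 tail pad (align 4)
size 44, align 4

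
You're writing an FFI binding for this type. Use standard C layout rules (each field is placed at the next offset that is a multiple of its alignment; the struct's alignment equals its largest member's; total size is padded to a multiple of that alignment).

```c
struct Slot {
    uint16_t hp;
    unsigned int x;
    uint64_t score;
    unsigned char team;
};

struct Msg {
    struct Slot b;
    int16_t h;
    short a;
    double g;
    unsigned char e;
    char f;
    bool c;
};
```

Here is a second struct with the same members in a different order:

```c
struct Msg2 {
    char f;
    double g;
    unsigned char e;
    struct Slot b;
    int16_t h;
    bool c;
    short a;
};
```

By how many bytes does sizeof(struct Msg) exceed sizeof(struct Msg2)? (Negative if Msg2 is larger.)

Slot: 0..2  hp  (2B, 2-aligned); 2..4  -- padding (2B); 4..8  x  (4B, 4-aligned); 8..16  score  (8B, 8-aligned); 16..17  team  (1B, 1-aligned); 17..24  -- tail padding (7B); sizeof = 24, alignof = 8
0..24  b  (24B, 8-aligned)
24..26  h  (2B, 2-aligned)
26..28  a  (2B, 2-aligned)
28..32  -- padding (4B)
32..40  g  (8B, 8-aligned)
40..41  e  (1B, 1-aligned)
41..42  f  (1B, 1-aligned)
42..43  c  (1B, 1-aligned)
43..48  -- tail padding (5B)
sizeof = 48, alignof = 8
— Msg2 —
0..1  f  (1B, 1-aligned)
1..8  -- padding (7B)
8..16  g  (8B, 8-aligned)
16..17  e  (1B, 1-aligned)
17..24  -- padding (7B)
24..48  b  (24B, 8-aligned)
48..50  h  (2B, 2-aligned)
50..51  c  (1B, 1-aligned)
51..52  -- padding (1B)
52..54  a  (2B, 2-aligned)
54..56  -- tail padding (2B)
sizeof = 56, alignof = 8
48 − 56 = -8

-8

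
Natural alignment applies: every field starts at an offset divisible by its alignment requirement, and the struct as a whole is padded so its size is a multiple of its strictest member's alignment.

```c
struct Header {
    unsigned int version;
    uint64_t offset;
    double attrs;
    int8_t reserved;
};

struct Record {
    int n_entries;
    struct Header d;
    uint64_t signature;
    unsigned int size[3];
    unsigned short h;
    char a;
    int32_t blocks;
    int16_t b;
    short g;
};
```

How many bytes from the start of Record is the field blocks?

64

Header: 0..4  version  (4B, 4-aligned); 4..8  -- padding (4B); 8..16  offset  (8B, 8-aligned); 16..24  attrs  (8B, 8-aligned); 24..25  reserved  (1B, 1-aligned); 25..32  -- tail padding (7B); sizeof = 32, alignof = 8
0..4  n_entries  (4B, 4-aligned)
4..8  -- padding (4B)
8..40  d  (32B, 8-aligned)
40..48  signature  (8B, 8-aligned)
48..60  size  (12B, 4-aligned)
60..62  h  (2B, 2-aligned)
62..63  a  (1B, 1-aligned)
63..64  -- padding (1B)
64..68  blocks  (4B, 4-aligned)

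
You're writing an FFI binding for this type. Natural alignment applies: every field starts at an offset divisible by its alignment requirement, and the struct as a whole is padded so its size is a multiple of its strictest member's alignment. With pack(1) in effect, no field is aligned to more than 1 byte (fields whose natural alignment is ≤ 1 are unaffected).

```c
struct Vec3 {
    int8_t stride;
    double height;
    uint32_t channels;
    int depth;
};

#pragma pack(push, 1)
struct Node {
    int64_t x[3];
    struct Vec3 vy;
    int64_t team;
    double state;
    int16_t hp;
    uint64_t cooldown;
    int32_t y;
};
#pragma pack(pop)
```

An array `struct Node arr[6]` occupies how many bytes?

468

Vec3: @0: stride [1B, align 1] → 1; +7 pad (align 8); @8: height [8B, align 8] → 16; @16: channels [4B, align 4] → 20; @20: depth [4B, align 4] → 24; size 24, align 8
@0: x [24B, align 1] → 24
@24: vy [24B, align 1] → 48
@48: team [8B, align 1] → 56
@56: state [8B, align 1] → 64
@64: hp [2B, align 1] → 66
@66: cooldown [8B, align 1] → 74
@74: y [4B, align 1] → 78
size 78, align 1
array of 6: 6 × 78 = 468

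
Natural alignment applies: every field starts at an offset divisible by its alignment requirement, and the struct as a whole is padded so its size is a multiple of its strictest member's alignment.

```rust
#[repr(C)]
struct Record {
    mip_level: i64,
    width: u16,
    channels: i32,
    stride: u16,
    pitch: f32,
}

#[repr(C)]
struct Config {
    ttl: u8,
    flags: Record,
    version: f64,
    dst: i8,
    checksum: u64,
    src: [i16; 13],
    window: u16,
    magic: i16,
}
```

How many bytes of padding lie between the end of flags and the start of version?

Record: mip_level at 0 (size 8, align 8) → ends 8; width at 8 (size 2, align 2) → ends 10; pad 2 to align 4 for channels; channels at 12 (size 4, align 4) → ends 16; stride at 16 (size 2, align 2) → ends 18; pad 2 to align 4 for pitch; pitch at 20 (size 4, align 4) → ends 24; total 24 bytes, alignment 8
ttl at 0 (size 1, align 1) → ends 1
pad 7 to align 8 for flags
flags at 8 (size 24, align 8) → ends 32
version at 32 (size 8, align 8) → ends 40

0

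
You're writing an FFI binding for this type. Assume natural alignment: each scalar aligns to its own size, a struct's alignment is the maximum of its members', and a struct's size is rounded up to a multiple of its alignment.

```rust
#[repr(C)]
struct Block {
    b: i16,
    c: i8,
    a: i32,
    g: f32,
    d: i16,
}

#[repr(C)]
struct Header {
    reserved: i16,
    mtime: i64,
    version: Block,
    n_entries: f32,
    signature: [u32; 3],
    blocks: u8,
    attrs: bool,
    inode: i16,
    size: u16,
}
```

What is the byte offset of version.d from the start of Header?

28

Block: 0..2  b  (2B, 2-aligned); 2..3  c  (1B, 1-aligned); 3..4  -- padding (1B); 4..8  a  (4B, 4-aligned); 8..12  g  (4B, 4-aligned); 12..14  d  (2B, 2-aligned); 14..16  -- tail padding (2B); sizeof = 16, alignof = 4
0..2  reserved  (2B, 2-aligned)
2..8  -- padding (6B)
8..16  mtime  (8B, 8-aligned)
16..32  version  (16B, 4-aligned)
within Block: d at 12
16 + 12 = 28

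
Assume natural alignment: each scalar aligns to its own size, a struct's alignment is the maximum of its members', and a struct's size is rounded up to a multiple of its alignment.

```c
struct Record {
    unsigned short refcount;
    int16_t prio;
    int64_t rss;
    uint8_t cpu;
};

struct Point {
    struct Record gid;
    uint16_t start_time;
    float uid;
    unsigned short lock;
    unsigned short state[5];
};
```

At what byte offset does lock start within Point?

Record: @0: refcount [2B, align 2] → 2; @2: prio [2B, align 2] → 4; +4 pad (align 8); @8: rss [8B, align 8] → 16; @16: cpu [1B, align 1] → 17; +7 tail pad (align 8); size 24, align 8
@0: gid [24B, align 8] → 24
@24: start_time [2B, align 2] → 26
+2 pad (align 4)
@28: uid [4B, align 4] → 32
@32: lock [2B, align 2] → 34

32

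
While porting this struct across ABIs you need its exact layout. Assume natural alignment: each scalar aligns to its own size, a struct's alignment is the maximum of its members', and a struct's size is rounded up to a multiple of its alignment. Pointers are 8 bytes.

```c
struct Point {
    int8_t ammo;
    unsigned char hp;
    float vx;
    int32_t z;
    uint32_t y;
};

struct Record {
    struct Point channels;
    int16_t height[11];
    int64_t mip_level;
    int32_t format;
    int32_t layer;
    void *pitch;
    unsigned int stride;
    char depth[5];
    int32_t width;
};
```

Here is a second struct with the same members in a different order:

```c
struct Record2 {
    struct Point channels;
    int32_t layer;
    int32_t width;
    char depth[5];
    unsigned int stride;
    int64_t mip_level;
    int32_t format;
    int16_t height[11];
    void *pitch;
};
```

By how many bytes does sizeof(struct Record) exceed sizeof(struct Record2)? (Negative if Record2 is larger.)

Point: @0: ammo [1B, align 1] → 1; @1: hp [1B, align 1] → 2; +2 pad (align 4); @4: vx [4B, align 4] → 8; @8: z [4B, align 4] → 12; @12: y [4B, align 4] → 16; size 16, align 4
@0: channels [16B, align 4] → 16
@16: height [22B, align 2] → 38
+2 pad (align 8)
@40: mip_level [8B, align 8] → 48
@48: format [4B, align 4] → 52
@52: layer [4B, align 4] → 56
@56: pitch [8B, align 8] → 64
@64: stride [4B, align 4] → 68
@68: depth [5B, align 1] → 73
+3 pad (align 4)
@76: width [4B, align 4] → 80
size 80, align 8
— Record2 —
@0: channels [16B, align 4] → 16
@16: layer [4B, align 4] → 20
@20: width [4B, align 4] → 24
@24: depth [5B, align 1] → 29
+3 pad (align 4)
@32: stride [4B, align 4] → 36
+4 pad (align 8)
@40: mip_level [8B, align 8] → 48
@48: format [4B, align 4] → 52
@52: height [22B, align 2] → 74
+6 pad (align 8)
@80: pitch [8B, align 8] → 88
size 88, align 8
80 − 88 = -8

-8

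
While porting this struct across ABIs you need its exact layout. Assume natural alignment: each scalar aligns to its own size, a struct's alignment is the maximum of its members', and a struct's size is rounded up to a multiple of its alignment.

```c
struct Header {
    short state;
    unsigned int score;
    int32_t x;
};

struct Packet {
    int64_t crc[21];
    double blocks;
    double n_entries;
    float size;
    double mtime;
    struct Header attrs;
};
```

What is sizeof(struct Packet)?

Header: 0..2  state  (2B, 2-aligned); 2..4  -- padding (2B); 4..8  score  (4B, 4-aligned); 8..12  x  (4B, 4-aligned); sizeof = 12, alignof = 4
0..168  crc  (168B, 8-aligned)
168..176  blocks  (8B, 8-aligned)
176..184  n_entries  (8B, 8-aligned)
184..188  size  (4B, 4-aligned)
188..192  -- padding (4B)
192..200  mtime  (8B, 8-aligned)
200..212  attrs  (12B, 4-aligned)
212..216  -- tail padding (4B)
sizeof = 216, alignof = 8

216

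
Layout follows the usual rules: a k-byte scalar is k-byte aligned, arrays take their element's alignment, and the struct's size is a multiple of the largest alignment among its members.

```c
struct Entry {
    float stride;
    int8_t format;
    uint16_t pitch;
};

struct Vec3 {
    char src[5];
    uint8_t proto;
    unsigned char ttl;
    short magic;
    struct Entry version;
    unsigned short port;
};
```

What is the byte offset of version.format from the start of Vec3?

16

Entry: 0..4  stride  (4B, 4-aligned); 4..5  format  (1B, 1-aligned); 5..6  -- padding (1B); 6..8  pitch  (2B, 2-aligned); sizeof = 8, alignof = 4
0..5  src  (5B, 1-aligned)
5..6  proto  (1B, 1-aligned)
6..7  ttl  (1B, 1-aligned)
7..8  -- padding (1B)
8..10  magic  (2B, 2-aligned)
10..12  -- padding (2B)
12..20  version  (8B, 4-aligned)
within Entry: format at 4
12 + 4 = 16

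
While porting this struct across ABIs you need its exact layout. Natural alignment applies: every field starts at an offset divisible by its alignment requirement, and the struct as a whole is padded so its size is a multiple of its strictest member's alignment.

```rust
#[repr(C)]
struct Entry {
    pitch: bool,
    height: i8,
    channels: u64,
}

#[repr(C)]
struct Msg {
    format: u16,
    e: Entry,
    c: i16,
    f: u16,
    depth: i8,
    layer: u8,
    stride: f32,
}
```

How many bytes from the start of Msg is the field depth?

Entry: @0: pitch [1B, align 1] → 1; @1: height [1B, align 1] → 2; +6 pad (align 8); @8: channels [8B, align 8] → 16; size 16, align 8
@0: format [2B, align 2] → 2
+6 pad (align 8)
@8: e [16B, align 8] → 24
@24: c [2B, align 2] → 26
@26: f [2B, align 2] → 28
@28: depth [1B, align 1] → 29

28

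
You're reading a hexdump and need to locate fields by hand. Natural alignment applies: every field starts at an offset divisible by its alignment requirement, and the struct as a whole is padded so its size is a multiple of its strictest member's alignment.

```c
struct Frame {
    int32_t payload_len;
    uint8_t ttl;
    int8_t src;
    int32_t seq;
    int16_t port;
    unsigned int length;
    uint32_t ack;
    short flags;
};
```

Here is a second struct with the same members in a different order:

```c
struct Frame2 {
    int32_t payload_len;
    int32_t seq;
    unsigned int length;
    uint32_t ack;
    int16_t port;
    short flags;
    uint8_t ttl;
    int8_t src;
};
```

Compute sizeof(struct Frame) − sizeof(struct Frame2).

4

payload_len at 0 (size 4, align 4) → ends 4
ttl at 4 (size 1, align 1) → ends 5
src at 5 (size 1, align 1) → ends 6
pad 2 to align 4 for seq
seq at 8 (size 4, align 4) → ends 12
port at 12 (size 2, align 2) → ends 14
pad 2 to align 4 for length
length at 16 (size 4, align 4) → ends 20
ack at 20 (size 4, align 4) → ends 24
flags at 24 (size 2, align 2) → ends 26
tail pad 2 to reach multiple of 4
total 28 bytes, alignment 4
— Frame2 —
payload_len at 0 (size 4, align 4) → ends 4
seq at 4 (size 4, align 4) → ends 8
length at 8 (size 4, align 4) → ends 12
ack at 12 (size 4, align 4) → ends 16
port at 16 (size 2, align 2) → ends 18
flags at 18 (size 2, align 2) → ends 20
ttl at 20 (size 1, align 1) → ends 21
src at 21 (size 1, align 1) → ends 22
tail pad 2 to reach multiple of 4
total 24 bytes, alignment 4
28 − 24 = 4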